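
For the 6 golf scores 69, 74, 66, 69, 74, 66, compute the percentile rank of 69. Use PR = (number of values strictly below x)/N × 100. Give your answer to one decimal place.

33.3

N = 6.
Strictly below 69: 2. Equal to 69: 2.
PR = 2/6 × 100 = 33.3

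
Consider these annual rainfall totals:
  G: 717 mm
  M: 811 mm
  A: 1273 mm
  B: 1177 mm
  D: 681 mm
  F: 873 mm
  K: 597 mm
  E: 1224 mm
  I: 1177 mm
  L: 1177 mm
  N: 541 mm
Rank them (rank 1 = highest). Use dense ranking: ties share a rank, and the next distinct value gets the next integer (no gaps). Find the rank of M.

5

Sorted (descending): 1273, 1224, 1177, 1177, 1177, 873, 811, 717, 681, 597, 541
The 3 values of 1177 share dense rank 3.
Remaining distinct values take the next consecutive integers.
M has value 811 mm → rank 5.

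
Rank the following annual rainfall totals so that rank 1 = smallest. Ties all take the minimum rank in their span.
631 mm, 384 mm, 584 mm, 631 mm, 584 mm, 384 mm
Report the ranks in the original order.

Sorted (ascending): 384, 384, 584, 584, 631, 631
The 2 values of 384 occupy positions 1–2 → each gets rank 1.
The 2 values of 584 occupy positions 3–4 → each gets rank 3.
The 2 values of 631 occupy positions 5–6 → each gets rank 5.

5, 1, 3, 5, 3, 1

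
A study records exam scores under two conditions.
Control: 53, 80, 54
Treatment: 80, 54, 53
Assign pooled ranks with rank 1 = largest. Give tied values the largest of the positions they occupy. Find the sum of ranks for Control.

Sorted (descending): 80, 80, 54, 54, 53, 53
The 2 values of 80 occupy positions 1–2 → each gets rank 2.
The 2 values of 54 occupy positions 3–4 → each gets rank 4.
The 2 values of 53 occupy positions 5–6 → each gets rank 6.
Control values → pooled ranks: 53→6, 80→2, 54→4
Rank sum = 6 + 2 + 4 = 12

12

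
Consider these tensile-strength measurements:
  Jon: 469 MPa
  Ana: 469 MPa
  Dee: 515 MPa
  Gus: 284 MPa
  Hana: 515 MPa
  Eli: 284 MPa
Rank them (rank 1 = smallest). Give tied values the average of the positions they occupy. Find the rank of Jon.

Sorted (ascending): 284, 284, 469, 469, 515, 515
The 2 values of 284 occupy positions 1–2 → average rank (1+2)/2 = 1.5.
The 2 values of 469 occupy positions 3–4 → average rank (3+4)/2 = 3.5.
The 2 values of 515 occupy positions 5–6 → average rank (5+6)/2 = 5.5.
Jon has value 469 MPa → rank 3.5.

3.5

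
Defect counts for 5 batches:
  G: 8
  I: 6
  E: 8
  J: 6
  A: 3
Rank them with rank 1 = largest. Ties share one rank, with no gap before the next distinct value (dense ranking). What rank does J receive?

2

Sorted (descending): 8, 8, 6, 6, 3
The 2 values of 8 share dense rank 1.
The 2 values of 6 share dense rank 2.
Remaining distinct values take the next consecutive integers.
J has value 6 → rank 2.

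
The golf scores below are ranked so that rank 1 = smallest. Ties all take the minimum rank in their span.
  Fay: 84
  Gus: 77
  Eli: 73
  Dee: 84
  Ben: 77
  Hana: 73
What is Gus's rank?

Sorted (ascending): 73, 73, 77, 77, 84, 84
The 2 values of 73 occupy positions 1–2 → each gets rank 1.
The 2 values of 77 occupy positions 3–4 → each gets rank 3.
The 2 values of 84 occupy positions 5–6 → each gets rank 5.
Gus has value 77 → rank 3.

3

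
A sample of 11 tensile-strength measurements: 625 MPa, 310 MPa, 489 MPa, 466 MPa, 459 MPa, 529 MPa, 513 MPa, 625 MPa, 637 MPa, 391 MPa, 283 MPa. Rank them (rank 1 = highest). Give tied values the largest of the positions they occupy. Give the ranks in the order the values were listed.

Sorted (descending): 637, 625, 625, 529, 513, 489, 466, 459, 391, 310, 283
The 2 values of 625 occupy positions 2–3 → each gets rank 3.

3, 10, 6, 7, 8, 4, 5, 3, 1, 9, 11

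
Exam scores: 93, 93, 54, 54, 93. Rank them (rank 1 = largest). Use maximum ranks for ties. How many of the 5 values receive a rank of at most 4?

3

Sorted (descending): 93, 93, 93, 54, 54
The 3 values of 93 occupy positions 1–3 → each gets rank 3.
The 2 values of 54 occupy positions 4–5 → each gets rank 5.
Ranks ≤ 4: {3, 3, 3} → 3 values.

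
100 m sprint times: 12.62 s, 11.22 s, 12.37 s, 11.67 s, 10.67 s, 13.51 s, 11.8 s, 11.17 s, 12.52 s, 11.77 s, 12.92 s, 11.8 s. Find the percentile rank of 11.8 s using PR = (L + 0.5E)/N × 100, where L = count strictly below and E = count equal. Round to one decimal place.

N = 12.
Strictly below 11.8: 5. Equal to 11.8: 2.
PR = (5 + 0.5·2)/12 × 100 = 50.0

50.0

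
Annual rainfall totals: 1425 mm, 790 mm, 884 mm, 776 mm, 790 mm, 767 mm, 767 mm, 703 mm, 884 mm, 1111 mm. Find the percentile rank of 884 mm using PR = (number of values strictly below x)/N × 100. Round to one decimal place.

60.0

N = 10.
Strictly below 884: 6. Equal to 884: 2.
PR = 6/10 × 100 = 60.0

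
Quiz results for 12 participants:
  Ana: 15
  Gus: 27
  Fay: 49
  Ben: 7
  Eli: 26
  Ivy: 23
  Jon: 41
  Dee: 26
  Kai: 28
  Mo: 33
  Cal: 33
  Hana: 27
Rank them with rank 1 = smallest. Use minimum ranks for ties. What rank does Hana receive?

6

Sorted (ascending): 7, 15, 23, 26, 26, 27, 27, 28, 33, 33, 41, 49
The 2 values of 26 occupy positions 4–5 → each gets rank 4.
The 2 values of 27 occupy positions 6–7 → each gets rank 6.
The 2 values of 33 occupy positions 9–10 → each gets rank 9.
Hana has value 27 → rank 6.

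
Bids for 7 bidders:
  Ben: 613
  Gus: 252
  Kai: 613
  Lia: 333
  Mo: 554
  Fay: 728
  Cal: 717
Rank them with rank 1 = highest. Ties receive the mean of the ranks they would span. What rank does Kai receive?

Sorted (descending): 728, 717, 613, 613, 554, 333, 252
The 2 values of 613 occupy positions 3–4 → average rank (3+4)/2 = 3.5.
Kai has value 613 → rank 3.5.

3.5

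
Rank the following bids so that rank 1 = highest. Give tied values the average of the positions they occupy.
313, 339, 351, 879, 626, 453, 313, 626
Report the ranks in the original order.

Sorted (descending): 879, 626, 626, 453, 351, 339, 313, 313
The 2 values of 626 occupy positions 2–3 → average rank (2+3)/2 = 2.5.
The 2 values of 313 occupy positions 7–8 → average rank (7+8)/2 = 7.5.

7.5, 6, 5, 1, 2.5, 4, 7.5, 2.5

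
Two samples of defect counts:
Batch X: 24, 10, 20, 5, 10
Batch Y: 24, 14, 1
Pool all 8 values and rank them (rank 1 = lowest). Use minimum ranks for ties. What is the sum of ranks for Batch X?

21

Sorted (ascending): 1, 5, 10, 10, 14, 20, 24, 24
The 2 values of 10 occupy positions 3–4 → each gets rank 3.
The 2 values of 24 occupy positions 7–8 → each gets rank 7.
Batch X values → pooled ranks: 24→7, 10→3, 20→6, 5→2, 10→3
Rank sum = 7 + 3 + 6 + 2 + 3 = 21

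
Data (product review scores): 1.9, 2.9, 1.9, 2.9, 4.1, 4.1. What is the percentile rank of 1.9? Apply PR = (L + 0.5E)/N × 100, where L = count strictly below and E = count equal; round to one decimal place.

16.7

N = 6.
Strictly below 1.9: 0. Equal to 1.9: 2.
PR = (0 + 0.5·2)/6 × 100 = 16.7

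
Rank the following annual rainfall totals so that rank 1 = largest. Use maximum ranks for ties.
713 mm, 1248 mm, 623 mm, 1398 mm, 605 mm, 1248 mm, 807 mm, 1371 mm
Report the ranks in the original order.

Sorted (descending): 1398, 1371, 1248, 1248, 807, 713, 623, 605
The 2 values of 1248 occupy positions 3–4 → each gets rank 4.

6, 4, 7, 1, 8, 4, 5, 2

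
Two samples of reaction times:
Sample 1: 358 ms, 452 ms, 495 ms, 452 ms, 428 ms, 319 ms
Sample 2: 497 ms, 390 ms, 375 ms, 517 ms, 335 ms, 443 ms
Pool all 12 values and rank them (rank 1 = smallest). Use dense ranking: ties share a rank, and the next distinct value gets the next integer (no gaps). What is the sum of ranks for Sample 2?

Sorted (ascending): 319, 335, 358, 375, 390, 428, 443, 452, 452, 495, 497, 517
The 2 values of 452 share dense rank 8.
Remaining distinct values take the next consecutive integers.
Sample 2 values → pooled ranks: 497→10, 390→5, 375→4, 517→11, 335→2, 443→7
Rank sum = 10 + 5 + 4 + 11 + 2 + 7 = 39

39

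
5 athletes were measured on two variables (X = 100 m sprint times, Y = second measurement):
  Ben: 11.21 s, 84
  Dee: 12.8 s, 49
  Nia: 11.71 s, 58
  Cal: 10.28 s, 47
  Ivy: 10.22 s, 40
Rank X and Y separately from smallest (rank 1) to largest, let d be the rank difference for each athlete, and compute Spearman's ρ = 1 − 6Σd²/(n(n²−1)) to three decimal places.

0.600

Ranks of variable 1: 3, 5, 4, 2, 1
Ranks of variable 2: 5, 3, 4, 2, 1
d = r₁ − r₂: -2, 2, 0, 0, 0
d²: 4, 4, 0, 0, 0; Σd² = 8
ρ = 1 − 6·8/(5·24) = 1 − 48/120 = 0.600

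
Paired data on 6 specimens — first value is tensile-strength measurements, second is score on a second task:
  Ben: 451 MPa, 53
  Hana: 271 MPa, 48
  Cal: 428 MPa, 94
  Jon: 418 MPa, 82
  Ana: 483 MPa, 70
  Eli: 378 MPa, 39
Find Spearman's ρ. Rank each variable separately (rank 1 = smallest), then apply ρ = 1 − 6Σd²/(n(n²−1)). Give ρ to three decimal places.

Ranks of variable 1: 5, 1, 4, 3, 6, 2
Ranks of variable 2: 3, 2, 6, 5, 4, 1
d = r₁ − r₂: 2, -1, -2, -2, 2, 1
d²: 4, 1, 4, 4, 4, 1; Σd² = 18
ρ = 1 − 6·18/(6·35) = 1 − 108/210 = 0.486

0.486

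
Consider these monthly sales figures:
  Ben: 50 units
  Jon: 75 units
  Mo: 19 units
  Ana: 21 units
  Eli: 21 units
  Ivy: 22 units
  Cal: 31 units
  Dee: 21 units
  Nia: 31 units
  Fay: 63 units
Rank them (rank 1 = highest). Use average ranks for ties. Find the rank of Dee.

Sorted (descending): 75, 63, 50, 31, 31, 22, 21, 21, 21, 19
The 2 values of 31 occupy positions 4–5 → average rank (4+5)/2 = 4.5.
The 3 values of 21 occupy positions 7–9 → average rank 8.
Dee has value 21 units → rank 8.

8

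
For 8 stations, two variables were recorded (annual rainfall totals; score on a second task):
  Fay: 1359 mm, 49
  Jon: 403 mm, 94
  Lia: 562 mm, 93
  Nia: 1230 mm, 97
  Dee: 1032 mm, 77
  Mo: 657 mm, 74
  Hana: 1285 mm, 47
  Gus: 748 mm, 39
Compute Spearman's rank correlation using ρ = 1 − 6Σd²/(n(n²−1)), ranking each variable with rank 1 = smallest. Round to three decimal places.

Ranks of variable 1: 8, 1, 2, 6, 5, 3, 7, 4
Ranks of variable 2: 3, 7, 6, 8, 5, 4, 2, 1
d = r₁ − r₂: 5, -6, -4, -2, 0, -1, 5, 3
d²: 25, 36, 16, 4, 0, 1, 25, 9; Σd² = 116
ρ = 1 − 6·116/(8·63) = 1 − 696/504 = -0.381

-0.381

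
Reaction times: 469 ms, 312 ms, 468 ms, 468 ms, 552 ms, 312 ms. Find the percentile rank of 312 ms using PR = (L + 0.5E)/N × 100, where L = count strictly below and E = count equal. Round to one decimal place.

N = 6.
Strictly below 312: 0. Equal to 312: 2.
PR = (0 + 0.5·2)/6 × 100 = 16.7

16.7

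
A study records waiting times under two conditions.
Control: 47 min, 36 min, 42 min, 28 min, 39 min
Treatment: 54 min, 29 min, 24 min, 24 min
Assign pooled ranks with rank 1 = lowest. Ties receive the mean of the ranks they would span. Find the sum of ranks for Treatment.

16

Sorted (ascending): 24, 24, 28, 29, 36, 39, 42, 47, 54
The 2 values of 24 occupy positions 1–2 → average rank (1+2)/2 = 1.5.
Treatment values → pooled ranks: 54→9, 29→4, 24→1.5, 24→1.5
Rank sum = 9 + 4 + 1.5 + 1.5 = 16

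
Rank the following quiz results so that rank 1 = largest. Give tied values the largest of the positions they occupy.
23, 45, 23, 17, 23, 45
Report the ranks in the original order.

5, 2, 5, 6, 5, 2

Sorted (descending): 45, 45, 23, 23, 23, 17
The 2 values of 45 occupy positions 1–2 → each gets rank 2.
The 3 values of 23 occupy positions 3–5 → each gets rank 5.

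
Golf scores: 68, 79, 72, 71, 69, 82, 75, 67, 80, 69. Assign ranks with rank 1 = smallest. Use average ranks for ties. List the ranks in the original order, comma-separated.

Sorted (ascending): 67, 68, 69, 69, 71, 72, 75, 79, 80, 82
The 2 values of 69 occupy positions 3–4 → average rank (3+4)/2 = 3.5.

2, 8, 6, 5, 3.5, 10, 7, 1, 9, 3.5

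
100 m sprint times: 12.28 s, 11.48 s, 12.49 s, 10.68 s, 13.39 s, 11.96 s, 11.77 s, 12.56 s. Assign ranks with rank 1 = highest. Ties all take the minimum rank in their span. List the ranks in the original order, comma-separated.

4, 7, 3, 8, 1, 5, 6, 2

Sorted (descending): 13.39, 12.56, 12.49, 12.28, 11.96, 11.77, 11.48, 10.68
No ties — each value takes its position as its rank.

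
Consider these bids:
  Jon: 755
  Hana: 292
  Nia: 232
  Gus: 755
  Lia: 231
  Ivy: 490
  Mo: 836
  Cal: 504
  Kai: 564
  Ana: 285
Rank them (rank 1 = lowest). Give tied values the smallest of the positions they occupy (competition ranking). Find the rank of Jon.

8

Sorted (ascending): 231, 232, 285, 292, 490, 504, 564, 755, 755, 836
The 2 values of 755 occupy positions 8–9 → each gets rank 8.
Jon has value 755 → rank 8.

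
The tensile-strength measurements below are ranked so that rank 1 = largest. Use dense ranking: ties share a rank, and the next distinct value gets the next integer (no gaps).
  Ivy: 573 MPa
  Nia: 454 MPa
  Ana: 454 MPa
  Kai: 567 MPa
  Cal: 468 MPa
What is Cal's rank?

3

Sorted (descending): 573, 567, 468, 454, 454
The 2 values of 454 share dense rank 4.
Remaining distinct values take the next consecutive integers.
Cal has value 468 MPa → rank 3.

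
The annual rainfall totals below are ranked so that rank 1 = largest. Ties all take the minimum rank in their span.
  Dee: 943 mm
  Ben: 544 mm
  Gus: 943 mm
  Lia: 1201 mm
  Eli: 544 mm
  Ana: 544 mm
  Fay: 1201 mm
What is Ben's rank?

5

Sorted (descending): 1201, 1201, 943, 943, 544, 544, 544
The 2 values of 1201 occupy positions 1–2 → each gets rank 1.
The 2 values of 943 occupy positions 3–4 → each gets rank 3.
The 3 values of 544 occupy positions 5–7 → each gets rank 5.
Ben has value 544 mm → rank 5.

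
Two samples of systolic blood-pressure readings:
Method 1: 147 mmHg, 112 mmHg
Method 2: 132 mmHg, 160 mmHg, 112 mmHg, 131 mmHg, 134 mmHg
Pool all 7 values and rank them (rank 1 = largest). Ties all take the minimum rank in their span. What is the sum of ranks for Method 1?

Sorted (descending): 160, 147, 134, 132, 131, 112, 112
The 2 values of 112 occupy positions 6–7 → each gets rank 6.
Method 1 values → pooled ranks: 147→2, 112→6
Rank sum = 2 + 6 = 8

8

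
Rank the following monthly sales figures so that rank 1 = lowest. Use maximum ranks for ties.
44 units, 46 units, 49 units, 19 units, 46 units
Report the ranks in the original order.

2, 4, 5, 1, 4

Sorted (ascending): 19, 44, 46, 46, 49
The 2 values of 46 occupy positions 3–4 → each gets rank 4.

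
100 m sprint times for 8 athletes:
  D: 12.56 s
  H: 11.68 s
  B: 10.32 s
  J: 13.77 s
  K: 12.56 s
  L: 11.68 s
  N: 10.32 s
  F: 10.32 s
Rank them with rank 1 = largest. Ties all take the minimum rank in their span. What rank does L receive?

4

Sorted (descending): 13.77, 12.56, 12.56, 11.68, 11.68, 10.32, 10.32, 10.32
The 2 values of 12.56 occupy positions 2–3 → each gets rank 2.
The 2 values of 11.68 occupy positions 4–5 → each gets rank 4.
The 3 values of 10.32 occupy positions 6–8 → each gets rank 6.
L has value 11.68 s → rank 4.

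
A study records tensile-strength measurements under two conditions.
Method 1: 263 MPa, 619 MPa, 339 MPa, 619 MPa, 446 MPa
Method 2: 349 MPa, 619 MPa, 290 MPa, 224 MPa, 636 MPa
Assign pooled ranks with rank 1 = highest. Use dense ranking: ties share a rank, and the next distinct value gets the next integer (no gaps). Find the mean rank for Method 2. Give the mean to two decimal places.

4.20

Sorted (descending): 636, 619, 619, 619, 446, 349, 339, 290, 263, 224
The 3 values of 619 share dense rank 2.
Remaining distinct values take the next consecutive integers.
Method 2 values → pooled ranks: 349→4, 619→2, 290→6, 224→8, 636→1
Mean rank = (4 + 2 + 6 + 8 + 1) / 5 = 4.20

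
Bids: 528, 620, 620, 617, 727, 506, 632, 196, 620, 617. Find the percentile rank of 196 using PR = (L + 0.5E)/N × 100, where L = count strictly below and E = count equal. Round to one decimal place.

N = 10.
Strictly below 196: 0. Equal to 196: 1.
PR = (0 + 0.5·1)/10 × 100 = 5.0

5.0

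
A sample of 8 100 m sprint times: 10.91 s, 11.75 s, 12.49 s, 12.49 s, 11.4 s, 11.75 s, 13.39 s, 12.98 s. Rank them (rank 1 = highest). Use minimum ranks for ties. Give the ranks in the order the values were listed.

Sorted (descending): 13.39, 12.98, 12.49, 12.49, 11.75, 11.75, 11.4, 10.91
The 2 values of 12.49 occupy positions 3–4 → each gets rank 3.
The 2 values of 11.75 occupy positions 5–6 → each gets rank 5.

8, 5, 3, 3, 7, 5, 1, 2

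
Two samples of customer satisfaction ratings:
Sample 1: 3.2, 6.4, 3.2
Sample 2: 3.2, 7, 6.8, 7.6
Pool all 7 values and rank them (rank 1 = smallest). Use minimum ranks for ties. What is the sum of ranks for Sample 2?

19

Sorted (ascending): 3.2, 3.2, 3.2, 6.4, 6.8, 7, 7.6
The 3 values of 3.2 occupy positions 1–3 → each gets rank 1.
Sample 2 values → pooled ranks: 3.2→1, 7→6, 6.8→5, 7.6→7
Rank sum = 1 + 6 + 5 + 7 = 19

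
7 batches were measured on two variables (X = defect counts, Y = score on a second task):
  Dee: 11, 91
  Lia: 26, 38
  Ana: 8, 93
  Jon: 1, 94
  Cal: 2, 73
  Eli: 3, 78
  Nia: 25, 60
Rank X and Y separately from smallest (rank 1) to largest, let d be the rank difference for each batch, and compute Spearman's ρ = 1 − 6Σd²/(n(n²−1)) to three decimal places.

Ranks of variable 1: 5, 7, 4, 1, 2, 3, 6
Ranks of variable 2: 5, 1, 6, 7, 3, 4, 2
d = r₁ − r₂: 0, 6, -2, -6, -1, -1, 4
d²: 0, 36, 4, 36, 1, 1, 16; Σd² = 94
ρ = 1 − 6·94/(7·48) = 1 − 564/336 = -0.679

-0.679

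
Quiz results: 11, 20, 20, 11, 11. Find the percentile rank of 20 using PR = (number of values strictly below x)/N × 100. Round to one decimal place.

N = 5.
Strictly below 20: 3. Equal to 20: 2.
PR = 3/5 × 100 = 60.0

60.0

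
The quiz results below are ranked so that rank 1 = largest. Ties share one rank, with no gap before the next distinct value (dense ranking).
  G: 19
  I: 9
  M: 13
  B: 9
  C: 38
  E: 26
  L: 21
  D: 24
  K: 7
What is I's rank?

Sorted (descending): 38, 26, 24, 21, 19, 13, 9, 9, 7
The 2 values of 9 share dense rank 7.
Remaining distinct values take the next consecutive integers.
I has value 9 → rank 7.

7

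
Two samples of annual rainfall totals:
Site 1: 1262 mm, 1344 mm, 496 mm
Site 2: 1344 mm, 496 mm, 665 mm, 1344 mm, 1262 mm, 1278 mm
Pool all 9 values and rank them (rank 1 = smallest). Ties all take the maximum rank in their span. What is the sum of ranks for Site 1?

16

Sorted (ascending): 496, 496, 665, 1262, 1262, 1278, 1344, 1344, 1344
The 2 values of 496 occupy positions 1–2 → each gets rank 2.
The 2 values of 1262 occupy positions 4–5 → each gets rank 5.
The 3 values of 1344 occupy positions 7–9 → each gets rank 9.
Site 1 values → pooled ranks: 1262→5, 1344→9, 496→2
Rank sum = 5 + 9 + 2 = 16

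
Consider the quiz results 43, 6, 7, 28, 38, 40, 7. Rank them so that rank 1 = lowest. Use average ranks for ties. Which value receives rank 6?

40

Sorted (ascending): 6, 7, 7, 28, 38, 40, 43
The 2 values of 7 occupy positions 2–3 → average rank (2+3)/2 = 2.5.
Rank 6 → value 40.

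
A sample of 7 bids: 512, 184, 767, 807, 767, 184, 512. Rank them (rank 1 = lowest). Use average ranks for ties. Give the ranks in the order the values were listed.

3.5, 1.5, 5.5, 7, 5.5, 1.5, 3.5

Sorted (ascending): 184, 184, 512, 512, 767, 767, 807
The 2 values of 184 occupy positions 1–2 → average rank (1+2)/2 = 1.5.
The 2 values of 512 occupy positions 3–4 → average rank (3+4)/2 = 3.5.
The 2 values of 767 occupy positions 5–6 → average rank (5+6)/2 = 5.5.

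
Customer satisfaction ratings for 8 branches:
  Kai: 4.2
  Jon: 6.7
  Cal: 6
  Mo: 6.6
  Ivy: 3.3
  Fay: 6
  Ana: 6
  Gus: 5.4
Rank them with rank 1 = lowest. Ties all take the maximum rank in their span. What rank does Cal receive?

Sorted (ascending): 3.3, 4.2, 5.4, 6, 6, 6, 6.6, 6.7
The 3 values of 6 occupy positions 4–6 → each gets rank 6.
Cal has value 6 → rank 6.

6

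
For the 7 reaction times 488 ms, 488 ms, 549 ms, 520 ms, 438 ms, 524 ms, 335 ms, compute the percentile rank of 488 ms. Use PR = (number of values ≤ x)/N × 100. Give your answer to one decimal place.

N = 7.
Strictly below 488: 2. Equal to 488: 2.
PR = 4/7 × 100 = 57.1

57.1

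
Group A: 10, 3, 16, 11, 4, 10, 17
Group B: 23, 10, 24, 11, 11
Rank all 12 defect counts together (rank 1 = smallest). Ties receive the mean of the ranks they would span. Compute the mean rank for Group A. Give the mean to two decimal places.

5.29

Sorted (ascending): 3, 4, 10, 10, 10, 11, 11, 11, 16, 17, 23, 24
The 3 values of 10 occupy positions 3–5 → average rank 4.
The 3 values of 11 occupy positions 6–8 → average rank 7.
Group A values → pooled ranks: 10→4, 3→1, 16→9, 11→7, 4→2, 10→4, 17→10
Mean rank = (4 + 1 + 9 + 7 + 2 + 4 + 10) / 7 = 5.29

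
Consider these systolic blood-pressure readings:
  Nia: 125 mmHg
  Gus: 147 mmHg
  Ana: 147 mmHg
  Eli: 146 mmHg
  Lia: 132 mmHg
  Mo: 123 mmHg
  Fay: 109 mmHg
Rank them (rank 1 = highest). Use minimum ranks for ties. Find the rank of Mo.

Sorted (descending): 147, 147, 146, 132, 125, 123, 109
The 2 values of 147 occupy positions 1–2 → each gets rank 1.
Mo has value 123 mmHg → rank 6.

6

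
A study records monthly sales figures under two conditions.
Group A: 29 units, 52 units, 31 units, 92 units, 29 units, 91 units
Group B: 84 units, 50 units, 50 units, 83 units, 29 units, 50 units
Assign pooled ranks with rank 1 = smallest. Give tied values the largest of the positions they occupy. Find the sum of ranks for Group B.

43

Sorted (ascending): 29, 29, 29, 31, 50, 50, 50, 52, 83, 84, 91, 92
The 3 values of 29 occupy positions 1–3 → each gets rank 3.
The 3 values of 50 occupy positions 5–7 → each gets rank 7.
Group B values → pooled ranks: 84→10, 50→7, 50→7, 83→9, 29→3, 50→7
Rank sum = 10 + 7 + 7 + 9 + 3 + 7 = 43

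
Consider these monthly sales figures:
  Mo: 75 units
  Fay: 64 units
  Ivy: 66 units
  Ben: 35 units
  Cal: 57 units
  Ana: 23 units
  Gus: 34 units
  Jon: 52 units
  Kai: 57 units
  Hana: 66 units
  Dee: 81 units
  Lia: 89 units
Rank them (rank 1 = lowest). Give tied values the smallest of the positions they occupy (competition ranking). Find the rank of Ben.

3

Sorted (ascending): 23, 34, 35, 52, 57, 57, 64, 66, 66, 75, 81, 89
The 2 values of 57 occupy positions 5–6 → each gets rank 5.
The 2 values of 66 occupy positions 8–9 → each gets rank 8.
Ben has value 35 units → rank 3.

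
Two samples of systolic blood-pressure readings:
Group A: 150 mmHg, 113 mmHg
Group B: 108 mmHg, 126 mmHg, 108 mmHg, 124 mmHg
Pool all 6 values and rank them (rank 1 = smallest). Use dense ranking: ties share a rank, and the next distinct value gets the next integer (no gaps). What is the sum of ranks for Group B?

Sorted (ascending): 108, 108, 113, 124, 126, 150
The 2 values of 108 share dense rank 1.
Remaining distinct values take the next consecutive integers.
Group B values → pooled ranks: 108→1, 126→4, 108→1, 124→3
Rank sum = 1 + 4 + 1 + 3 = 9

9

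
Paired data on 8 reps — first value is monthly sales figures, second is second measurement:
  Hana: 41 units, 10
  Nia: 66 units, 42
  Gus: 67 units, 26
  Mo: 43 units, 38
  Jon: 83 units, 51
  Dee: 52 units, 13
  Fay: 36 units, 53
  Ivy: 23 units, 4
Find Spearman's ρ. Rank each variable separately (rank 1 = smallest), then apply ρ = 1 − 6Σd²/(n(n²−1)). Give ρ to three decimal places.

Ranks of variable 1: 3, 6, 7, 4, 8, 5, 2, 1
Ranks of variable 2: 2, 6, 4, 5, 7, 3, 8, 1
d = r₁ − r₂: 1, 0, 3, -1, 1, 2, -6, 0
d²: 1, 0, 9, 1, 1, 4, 36, 0; Σd² = 52
ρ = 1 − 6·52/(8·63) = 1 − 312/504 = 0.381

0.381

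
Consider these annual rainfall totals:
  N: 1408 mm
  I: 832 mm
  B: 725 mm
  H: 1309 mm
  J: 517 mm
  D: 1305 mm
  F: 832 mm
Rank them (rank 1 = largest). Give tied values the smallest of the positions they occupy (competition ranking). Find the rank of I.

Sorted (descending): 1408, 1309, 1305, 832, 832, 725, 517
The 2 values of 832 occupy positions 4–5 → each gets rank 4.
I has value 832 mm → rank 4.

4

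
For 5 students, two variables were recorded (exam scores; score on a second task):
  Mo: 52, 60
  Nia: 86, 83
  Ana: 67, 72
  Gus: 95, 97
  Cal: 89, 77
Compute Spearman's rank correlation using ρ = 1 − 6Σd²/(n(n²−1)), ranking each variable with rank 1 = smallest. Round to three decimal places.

Ranks of variable 1: 1, 3, 2, 5, 4
Ranks of variable 2: 1, 4, 2, 5, 3
d = r₁ − r₂: 0, -1, 0, 0, 1
d²: 0, 1, 0, 0, 1; Σd² = 2
ρ = 1 − 6·2/(5·24) = 1 − 12/120 = 0.900

0.900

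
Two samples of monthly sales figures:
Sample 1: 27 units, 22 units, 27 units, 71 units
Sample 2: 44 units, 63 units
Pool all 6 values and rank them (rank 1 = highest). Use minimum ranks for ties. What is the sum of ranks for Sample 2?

5

Sorted (descending): 71, 63, 44, 27, 27, 22
The 2 values of 27 occupy positions 4–5 → each gets rank 4.
Sample 2 values → pooled ranks: 44→3, 63→2
Rank sum = 3 + 2 = 5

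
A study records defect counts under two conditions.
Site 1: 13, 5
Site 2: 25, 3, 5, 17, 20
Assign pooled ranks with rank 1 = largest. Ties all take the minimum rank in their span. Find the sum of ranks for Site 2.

18

Sorted (descending): 25, 20, 17, 13, 5, 5, 3
The 2 values of 5 occupy positions 5–6 → each gets rank 5.
Site 2 values → pooled ranks: 25→1, 3→7, 5→5, 17→3, 20→2
Rank sum = 1 + 7 + 5 + 3 + 2 = 18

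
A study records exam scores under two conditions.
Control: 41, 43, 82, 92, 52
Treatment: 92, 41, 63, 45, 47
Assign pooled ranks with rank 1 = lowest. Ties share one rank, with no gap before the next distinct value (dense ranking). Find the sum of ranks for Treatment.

22

Sorted (ascending): 41, 41, 43, 45, 47, 52, 63, 82, 92, 92
The 2 values of 41 share dense rank 1.
The 2 values of 92 share dense rank 8.
Remaining distinct values take the next consecutive integers.
Treatment values → pooled ranks: 92→8, 41→1, 63→6, 45→3, 47→4
Rank sum = 8 + 1 + 6 + 3 + 4 = 22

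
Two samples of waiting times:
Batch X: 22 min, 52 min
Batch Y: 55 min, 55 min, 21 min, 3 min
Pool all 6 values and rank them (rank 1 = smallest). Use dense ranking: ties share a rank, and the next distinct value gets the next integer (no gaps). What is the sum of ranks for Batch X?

7

Sorted (ascending): 3, 21, 22, 52, 55, 55
The 2 values of 55 share dense rank 5.
Remaining distinct values take the next consecutive integers.
Batch X values → pooled ranks: 22→3, 52→4
Rank sum = 3 + 4 = 7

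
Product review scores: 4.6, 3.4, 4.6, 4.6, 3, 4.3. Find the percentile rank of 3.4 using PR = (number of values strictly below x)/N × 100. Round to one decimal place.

16.7

N = 6.
Strictly below 3.4: 1. Equal to 3.4: 1.
PR = 1/6 × 100 = 16.7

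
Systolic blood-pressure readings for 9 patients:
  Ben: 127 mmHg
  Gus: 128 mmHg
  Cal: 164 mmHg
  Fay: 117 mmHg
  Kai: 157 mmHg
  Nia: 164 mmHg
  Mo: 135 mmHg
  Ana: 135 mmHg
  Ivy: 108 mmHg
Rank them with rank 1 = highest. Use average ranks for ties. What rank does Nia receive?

1.5

Sorted (descending): 164, 164, 157, 135, 135, 128, 127, 117, 108
The 2 values of 164 occupy positions 1–2 → average rank (1+2)/2 = 1.5.
The 2 values of 135 occupy positions 4–5 → average rank (4+5)/2 = 4.5.
Nia has value 164 mmHg → rank 1.5.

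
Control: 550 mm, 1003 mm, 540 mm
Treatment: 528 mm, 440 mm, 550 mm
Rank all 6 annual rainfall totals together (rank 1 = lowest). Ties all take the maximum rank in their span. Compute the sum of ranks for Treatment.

Sorted (ascending): 440, 528, 540, 550, 550, 1003
The 2 values of 550 occupy positions 4–5 → each gets rank 5.
Treatment values → pooled ranks: 528→2, 440→1, 550→5
Rank sum = 2 + 1 + 5 = 8

8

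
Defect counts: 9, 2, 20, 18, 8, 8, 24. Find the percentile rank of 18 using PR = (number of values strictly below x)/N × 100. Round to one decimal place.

N = 7.
Strictly below 18: 4. Equal to 18: 1.
PR = 4/7 × 100 = 57.1

57.1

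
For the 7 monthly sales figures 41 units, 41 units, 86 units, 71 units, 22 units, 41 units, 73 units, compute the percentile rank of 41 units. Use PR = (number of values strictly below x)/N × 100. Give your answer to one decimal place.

14.3

N = 7.
Strictly below 41: 1. Equal to 41: 3.
PR = 1/7 × 100 = 14.3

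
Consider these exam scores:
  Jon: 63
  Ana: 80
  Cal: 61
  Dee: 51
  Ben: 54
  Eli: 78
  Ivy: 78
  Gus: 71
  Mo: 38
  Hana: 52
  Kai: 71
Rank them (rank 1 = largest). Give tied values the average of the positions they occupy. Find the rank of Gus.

Sorted (descending): 80, 78, 78, 71, 71, 63, 61, 54, 52, 51, 38
The 2 values of 78 occupy positions 2–3 → average rank (2+3)/2 = 2.5.
The 2 values of 71 occupy positions 4–5 → average rank (4+5)/2 = 4.5.
Gus has value 71 → rank 4.5.

4.5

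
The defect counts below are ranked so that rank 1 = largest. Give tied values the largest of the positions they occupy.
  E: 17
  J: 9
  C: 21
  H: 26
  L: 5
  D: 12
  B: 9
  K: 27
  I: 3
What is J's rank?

7

Sorted (descending): 27, 26, 21, 17, 12, 9, 9, 5, 3
The 2 values of 9 occupy positions 6–7 → each gets rank 7.
J has value 9 → rank 7.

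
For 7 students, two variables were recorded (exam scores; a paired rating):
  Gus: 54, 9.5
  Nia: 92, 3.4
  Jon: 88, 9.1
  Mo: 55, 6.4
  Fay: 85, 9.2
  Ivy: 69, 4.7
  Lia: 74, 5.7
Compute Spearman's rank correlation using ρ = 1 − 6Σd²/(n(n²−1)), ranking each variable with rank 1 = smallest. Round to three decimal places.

Ranks of variable 1: 1, 7, 6, 2, 5, 3, 4
Ranks of variable 2: 7, 1, 5, 4, 6, 2, 3
d = r₁ − r₂: -6, 6, 1, -2, -1, 1, 1
d²: 36, 36, 1, 4, 1, 1, 1; Σd² = 80
ρ = 1 − 6·80/(7·48) = 1 − 480/336 = -0.429

-0.429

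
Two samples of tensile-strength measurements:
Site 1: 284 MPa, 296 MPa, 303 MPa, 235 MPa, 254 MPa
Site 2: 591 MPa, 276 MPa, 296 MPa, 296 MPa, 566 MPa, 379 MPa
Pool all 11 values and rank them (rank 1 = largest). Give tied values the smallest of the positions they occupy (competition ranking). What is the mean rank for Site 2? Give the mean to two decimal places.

4.17

Sorted (descending): 591, 566, 379, 303, 296, 296, 296, 284, 276, 254, 235
The 3 values of 296 occupy positions 5–7 → each gets rank 5.
Site 2 values → pooled ranks: 591→1, 276→9, 296→5, 296→5, 566→2, 379→3
Mean rank = (1 + 9 + 5 + 5 + 2 + 3) / 6 = 4.17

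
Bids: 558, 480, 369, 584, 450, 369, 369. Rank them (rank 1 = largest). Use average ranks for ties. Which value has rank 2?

558

Sorted (descending): 584, 558, 480, 450, 369, 369, 369
The 3 values of 369 occupy positions 5–7 → average rank 6.
Rank 2 → value 558.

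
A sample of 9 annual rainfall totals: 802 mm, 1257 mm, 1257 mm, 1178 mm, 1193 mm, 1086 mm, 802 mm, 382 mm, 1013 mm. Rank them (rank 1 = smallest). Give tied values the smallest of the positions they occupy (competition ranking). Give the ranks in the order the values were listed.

2, 8, 8, 6, 7, 5, 2, 1, 4

Sorted (ascending): 382, 802, 802, 1013, 1086, 1178, 1193, 1257, 1257
The 2 values of 802 occupy positions 2–3 → each gets rank 2.
The 2 values of 1257 occupy positions 8–9 → each gets rank 8.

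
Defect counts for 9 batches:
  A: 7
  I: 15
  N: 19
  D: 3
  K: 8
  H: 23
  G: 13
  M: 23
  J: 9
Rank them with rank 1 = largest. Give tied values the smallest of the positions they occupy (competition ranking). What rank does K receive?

Sorted (descending): 23, 23, 19, 15, 13, 9, 8, 7, 3
The 2 values of 23 occupy positions 1–2 → each gets rank 1.
K has value 8 → rank 7.

7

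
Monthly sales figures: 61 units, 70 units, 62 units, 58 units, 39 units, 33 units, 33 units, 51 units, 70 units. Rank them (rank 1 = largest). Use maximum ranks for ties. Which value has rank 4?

61

Sorted (descending): 70, 70, 62, 61, 58, 51, 39, 33, 33
The 2 values of 70 occupy positions 1–2 → each gets rank 2.
The 2 values of 33 occupy positions 8–9 → each gets rank 9.
Rank 4 → value 61.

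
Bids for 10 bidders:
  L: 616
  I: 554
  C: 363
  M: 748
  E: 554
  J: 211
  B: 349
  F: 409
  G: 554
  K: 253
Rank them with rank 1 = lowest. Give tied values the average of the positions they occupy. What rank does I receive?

Sorted (ascending): 211, 253, 349, 363, 409, 554, 554, 554, 616, 748
The 3 values of 554 occupy positions 6–8 → average rank 7.
I has value 554 → rank 7.

7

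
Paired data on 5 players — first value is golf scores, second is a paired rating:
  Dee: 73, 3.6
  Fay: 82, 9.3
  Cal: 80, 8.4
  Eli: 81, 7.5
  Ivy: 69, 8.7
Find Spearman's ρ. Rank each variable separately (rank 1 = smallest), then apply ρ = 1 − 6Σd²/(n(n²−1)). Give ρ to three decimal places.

0.300

Ranks of variable 1: 2, 5, 3, 4, 1
Ranks of variable 2: 1, 5, 3, 2, 4
d = r₁ − r₂: 1, 0, 0, 2, -3
d²: 1, 0, 0, 4, 9; Σd² = 14
ρ = 1 − 6·14/(5·24) = 1 − 84/120 = 0.300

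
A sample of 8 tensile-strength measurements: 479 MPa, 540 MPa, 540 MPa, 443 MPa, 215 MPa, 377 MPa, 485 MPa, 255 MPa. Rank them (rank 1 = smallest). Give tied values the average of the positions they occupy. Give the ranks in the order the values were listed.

Sorted (ascending): 215, 255, 377, 443, 479, 485, 540, 540
The 2 values of 540 occupy positions 7–8 → average rank (7+8)/2 = 7.5.

5, 7.5, 7.5, 4, 1, 3, 6, 2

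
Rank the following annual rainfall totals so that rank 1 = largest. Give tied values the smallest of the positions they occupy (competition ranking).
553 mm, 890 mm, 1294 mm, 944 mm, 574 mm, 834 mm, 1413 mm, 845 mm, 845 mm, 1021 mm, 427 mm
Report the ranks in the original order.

10, 5, 2, 4, 9, 8, 1, 6, 6, 3, 11

Sorted (descending): 1413, 1294, 1021, 944, 890, 845, 845, 834, 574, 553, 427
The 2 values of 845 occupy positions 6–7 → each gets rank 6.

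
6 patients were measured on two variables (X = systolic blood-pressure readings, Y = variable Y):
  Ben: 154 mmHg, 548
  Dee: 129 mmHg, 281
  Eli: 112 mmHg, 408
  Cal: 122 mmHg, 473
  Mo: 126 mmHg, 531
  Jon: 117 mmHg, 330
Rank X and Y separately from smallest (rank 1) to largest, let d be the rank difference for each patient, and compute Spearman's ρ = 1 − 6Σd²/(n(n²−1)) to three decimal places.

0.371

Ranks of variable 1: 6, 5, 1, 3, 4, 2
Ranks of variable 2: 6, 1, 3, 4, 5, 2
d = r₁ − r₂: 0, 4, -2, -1, -1, 0
d²: 0, 16, 4, 1, 1, 0; Σd² = 22
ρ = 1 − 6·22/(6·35) = 1 − 132/210 = 0.371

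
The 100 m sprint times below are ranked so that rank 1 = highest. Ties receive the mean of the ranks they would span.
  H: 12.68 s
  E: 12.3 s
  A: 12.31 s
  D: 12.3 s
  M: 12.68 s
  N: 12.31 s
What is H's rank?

Sorted (descending): 12.68, 12.68, 12.31, 12.31, 12.3, 12.3
The 2 values of 12.68 occupy positions 1–2 → average rank (1+2)/2 = 1.5.
The 2 values of 12.31 occupy positions 3–4 → average rank (3+4)/2 = 3.5.
The 2 values of 12.3 occupy positions 5–6 → average rank (5+6)/2 = 5.5.
H has value 12.68 s → rank 1.5.

1.5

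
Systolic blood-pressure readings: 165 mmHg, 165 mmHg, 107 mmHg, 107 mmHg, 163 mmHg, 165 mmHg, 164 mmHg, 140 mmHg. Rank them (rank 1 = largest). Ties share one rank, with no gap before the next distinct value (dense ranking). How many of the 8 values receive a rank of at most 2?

4

Sorted (descending): 165, 165, 165, 164, 163, 140, 107, 107
The 3 values of 165 share dense rank 1.
The 2 values of 107 share dense rank 5.
Remaining distinct values take the next consecutive integers.
Ranks ≤ 2: {1, 1, 1, 2} → 4 values.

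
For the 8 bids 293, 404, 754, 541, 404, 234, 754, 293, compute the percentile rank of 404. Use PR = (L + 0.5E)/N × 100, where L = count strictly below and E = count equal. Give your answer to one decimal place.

N = 8.
Strictly below 404: 3. Equal to 404: 2.
PR = (3 + 0.5·2)/8 × 100 = 50.0

50.0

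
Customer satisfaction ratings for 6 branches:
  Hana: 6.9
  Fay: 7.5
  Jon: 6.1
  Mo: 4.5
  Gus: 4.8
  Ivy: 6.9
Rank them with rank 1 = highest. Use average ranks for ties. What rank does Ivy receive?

Sorted (descending): 7.5, 6.9, 6.9, 6.1, 4.8, 4.5
The 2 values of 6.9 occupy positions 2–3 → average rank (2+3)/2 = 2.5.
Ivy has value 6.9 → rank 2.5.

2.5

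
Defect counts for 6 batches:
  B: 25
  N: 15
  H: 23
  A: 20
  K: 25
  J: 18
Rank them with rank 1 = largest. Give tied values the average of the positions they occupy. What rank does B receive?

Sorted (descending): 25, 25, 23, 20, 18, 15
The 2 values of 25 occupy positions 1–2 → average rank (1+2)/2 = 1.5.
B has value 25 → rank 1.5.

1.5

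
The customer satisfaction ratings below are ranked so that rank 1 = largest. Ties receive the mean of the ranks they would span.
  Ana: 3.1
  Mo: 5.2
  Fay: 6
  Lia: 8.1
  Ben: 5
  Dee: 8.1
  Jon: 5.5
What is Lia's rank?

Sorted (descending): 8.1, 8.1, 6, 5.5, 5.2, 5, 3.1
The 2 values of 8.1 occupy positions 1–2 → average rank (1+2)/2 = 1.5.
Lia has value 8.1 → rank 1.5.

1.5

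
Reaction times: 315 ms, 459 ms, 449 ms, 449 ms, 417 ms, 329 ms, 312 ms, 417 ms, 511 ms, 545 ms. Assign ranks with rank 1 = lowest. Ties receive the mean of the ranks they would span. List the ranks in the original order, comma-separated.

2, 8, 6.5, 6.5, 4.5, 3, 1, 4.5, 9, 10

Sorted (ascending): 312, 315, 329, 417, 417, 449, 449, 459, 511, 545
The 2 values of 417 occupy positions 4–5 → average rank (4+5)/2 = 4.5.
The 2 values of 449 occupy positions 6–7 → average rank (6+7)/2 = 6.5.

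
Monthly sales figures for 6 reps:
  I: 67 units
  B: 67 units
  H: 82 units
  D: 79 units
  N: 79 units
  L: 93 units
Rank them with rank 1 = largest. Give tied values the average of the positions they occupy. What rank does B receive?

5.5

Sorted (descending): 93, 82, 79, 79, 67, 67
The 2 values of 79 occupy positions 3–4 → average rank (3+4)/2 = 3.5.
The 2 values of 67 occupy positions 5–6 → average rank (5+6)/2 = 5.5.
B has value 67 units → rank 5.5.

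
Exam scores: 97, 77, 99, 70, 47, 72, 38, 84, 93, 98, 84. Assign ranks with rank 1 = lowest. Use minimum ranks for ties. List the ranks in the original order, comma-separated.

9, 5, 11, 3, 2, 4, 1, 6, 8, 10, 6

Sorted (ascending): 38, 47, 70, 72, 77, 84, 84, 93, 97, 98, 99
The 2 values of 84 occupy positions 6–7 → each gets rank 6.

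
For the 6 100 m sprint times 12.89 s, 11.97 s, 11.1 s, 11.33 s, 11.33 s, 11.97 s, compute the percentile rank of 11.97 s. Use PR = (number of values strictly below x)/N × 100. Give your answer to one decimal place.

50.0

N = 6.
Strictly below 11.97: 3. Equal to 11.97: 2.
PR = 3/6 × 100 = 50.0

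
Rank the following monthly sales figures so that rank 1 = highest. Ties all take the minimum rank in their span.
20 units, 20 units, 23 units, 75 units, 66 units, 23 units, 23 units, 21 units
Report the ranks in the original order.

7, 7, 3, 1, 2, 3, 3, 6

Sorted (descending): 75, 66, 23, 23, 23, 21, 20, 20
The 3 values of 23 occupy positions 3–5 → each gets rank 3.
The 2 values of 20 occupy positions 7–8 → each gets rank 7.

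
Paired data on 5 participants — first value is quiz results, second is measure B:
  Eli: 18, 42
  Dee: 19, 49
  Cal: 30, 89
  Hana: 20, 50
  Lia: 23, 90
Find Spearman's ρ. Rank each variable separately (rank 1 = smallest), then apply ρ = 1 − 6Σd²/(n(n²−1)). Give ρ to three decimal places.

0.900

Ranks of variable 1: 1, 2, 5, 3, 4
Ranks of variable 2: 1, 2, 4, 3, 5
d = r₁ − r₂: 0, 0, 1, 0, -1
d²: 0, 0, 1, 0, 1; Σd² = 2
ρ = 1 − 6·2/(5·24) = 1 − 12/120 = 0.900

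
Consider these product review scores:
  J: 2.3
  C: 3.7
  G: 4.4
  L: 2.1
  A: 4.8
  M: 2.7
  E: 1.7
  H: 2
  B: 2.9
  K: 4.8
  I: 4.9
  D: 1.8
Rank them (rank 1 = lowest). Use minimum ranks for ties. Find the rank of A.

Sorted (ascending): 1.7, 1.8, 2, 2.1, 2.3, 2.7, 2.9, 3.7, 4.4, 4.8, 4.8, 4.9
The 2 values of 4.8 occupy positions 10–11 → each gets rank 10.
A has value 4.8 → rank 10.

10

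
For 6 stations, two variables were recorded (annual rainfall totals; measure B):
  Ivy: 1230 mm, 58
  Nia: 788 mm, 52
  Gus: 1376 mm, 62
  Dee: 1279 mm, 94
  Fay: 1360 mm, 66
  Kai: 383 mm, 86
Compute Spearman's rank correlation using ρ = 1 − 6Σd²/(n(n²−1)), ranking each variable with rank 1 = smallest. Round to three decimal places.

Ranks of variable 1: 3, 2, 6, 4, 5, 1
Ranks of variable 2: 2, 1, 3, 6, 4, 5
d = r₁ − r₂: 1, 1, 3, -2, 1, -4
d²: 1, 1, 9, 4, 1, 16; Σd² = 32
ρ = 1 − 6·32/(6·35) = 1 − 192/210 = 0.086

0.086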